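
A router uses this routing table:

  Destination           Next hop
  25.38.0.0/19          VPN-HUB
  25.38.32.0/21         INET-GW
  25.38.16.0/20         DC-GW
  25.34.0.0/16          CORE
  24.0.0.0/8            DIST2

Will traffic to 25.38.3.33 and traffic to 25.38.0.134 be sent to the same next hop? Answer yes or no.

25.38.3.33: longest match 25.38.0.0/19 -> VPN-HUB
25.38.0.134: longest match 25.38.0.0/19 -> VPN-HUB

yes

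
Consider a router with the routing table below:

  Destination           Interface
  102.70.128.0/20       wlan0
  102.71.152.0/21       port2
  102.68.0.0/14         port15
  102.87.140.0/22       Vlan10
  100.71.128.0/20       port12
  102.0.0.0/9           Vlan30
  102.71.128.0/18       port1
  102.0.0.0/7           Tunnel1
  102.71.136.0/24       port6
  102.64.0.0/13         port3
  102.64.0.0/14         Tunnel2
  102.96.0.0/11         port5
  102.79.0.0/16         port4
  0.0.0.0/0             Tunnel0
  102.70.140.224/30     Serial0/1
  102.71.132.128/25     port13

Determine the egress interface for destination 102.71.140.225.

port1

Routes whose prefix contains 102.71.140.225:
  0.0.0.0/0 (default, matches everything) -> Tunnel0
  102.0.0.0/7 (102.0.0.0 - 103.255.255.255) -> Tunnel1
  102.0.0.0/9 (102.0.0.0 - 102.127.255.255) -> Vlan30
  102.64.0.0/13 (102.64.0.0 - 102.71.255.255) -> port3
  102.68.0.0/14 (102.68.0.0 - 102.71.255.255) -> port15
  102.71.128.0/18 (102.71.128.0 - 102.71.191.255) -> port1
More-specific entries that do NOT match:
  102.70.140.224/30 (102.70.140.224 - 102.70.140.227) does not contain 102.71.140.225
  102.71.132.128/25 (102.71.132.128 - 102.71.132.255) does not contain 102.71.140.225
  102.71.136.0/24 (102.71.136.0 - 102.71.136.255) does not contain 102.71.140.225
  102.87.140.0/22 (102.87.140.0 - 102.87.143.255) does not contain 102.71.140.225
  102.71.152.0/21 (102.71.152.0 - 102.71.159.255) does not contain 102.71.140.225
  102.70.128.0/20 (102.70.128.0 - 102.70.143.255) does not contain 102.71.140.225
  100.71.128.0/20 (100.71.128.0 - 100.71.143.255) does not contain 102.71.140.225
Longest matching prefix is /18 -> interface port1.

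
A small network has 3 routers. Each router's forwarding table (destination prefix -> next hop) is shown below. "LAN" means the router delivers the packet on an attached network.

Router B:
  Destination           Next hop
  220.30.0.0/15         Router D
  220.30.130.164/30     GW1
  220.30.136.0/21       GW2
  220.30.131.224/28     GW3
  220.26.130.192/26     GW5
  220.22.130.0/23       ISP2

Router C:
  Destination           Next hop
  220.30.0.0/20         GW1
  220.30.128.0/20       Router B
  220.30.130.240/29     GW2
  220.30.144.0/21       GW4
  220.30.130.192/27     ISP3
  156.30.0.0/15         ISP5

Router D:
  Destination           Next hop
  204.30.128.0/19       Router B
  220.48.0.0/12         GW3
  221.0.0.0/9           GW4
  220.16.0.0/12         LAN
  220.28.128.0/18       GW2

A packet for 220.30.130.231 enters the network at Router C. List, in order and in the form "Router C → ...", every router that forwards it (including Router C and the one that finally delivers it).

Router C → Router B → Router D

At Router C: longest match for 220.30.130.231 is 220.30.128.0/20 -> Router B
At Router B: longest match for 220.30.130.231 is 220.30.0.0/15 -> Router D
At Router D: longest match for 220.30.130.231 is 220.16.0.0/12 -> LAN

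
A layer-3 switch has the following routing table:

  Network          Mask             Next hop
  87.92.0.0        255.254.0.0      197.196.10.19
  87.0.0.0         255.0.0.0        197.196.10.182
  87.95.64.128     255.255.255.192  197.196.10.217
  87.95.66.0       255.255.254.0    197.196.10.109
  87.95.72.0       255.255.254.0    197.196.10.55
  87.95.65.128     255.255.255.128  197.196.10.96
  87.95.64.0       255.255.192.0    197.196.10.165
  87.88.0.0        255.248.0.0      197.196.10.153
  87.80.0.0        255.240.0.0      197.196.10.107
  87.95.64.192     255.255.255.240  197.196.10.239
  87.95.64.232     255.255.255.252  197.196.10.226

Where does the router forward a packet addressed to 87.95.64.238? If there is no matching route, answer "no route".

197.196.10.165

Routes whose prefix contains 87.95.64.238:
  87.0.0.0/8 (87.0.0.0 - 87.255.255.255) -> 197.196.10.182
  87.80.0.0/12 (87.80.0.0 - 87.95.255.255) -> 197.196.10.107
  87.88.0.0/13 (87.88.0.0 - 87.95.255.255) -> 197.196.10.153
  87.95.64.0/18 (87.95.64.0 - 87.95.127.255) -> 197.196.10.165
More-specific entries that do NOT match:
  87.95.64.232/30 (87.95.64.232 - 87.95.64.235) does not contain 87.95.64.238
  87.95.64.192/28 (87.95.64.192 - 87.95.64.207) does not contain 87.95.64.238
  87.95.64.128/26 (87.95.64.128 - 87.95.64.191) does not contain 87.95.64.238
  87.95.65.128/25 (87.95.65.128 - 87.95.65.255) does not contain 87.95.64.238
  87.95.66.0/23 (87.95.66.0 - 87.95.67.255) does not contain 87.95.64.238
  87.95.72.0/23 (87.95.72.0 - 87.95.73.255) does not contain 87.95.64.238
Longest matching prefix is /18 -> next hop 197.196.10.165.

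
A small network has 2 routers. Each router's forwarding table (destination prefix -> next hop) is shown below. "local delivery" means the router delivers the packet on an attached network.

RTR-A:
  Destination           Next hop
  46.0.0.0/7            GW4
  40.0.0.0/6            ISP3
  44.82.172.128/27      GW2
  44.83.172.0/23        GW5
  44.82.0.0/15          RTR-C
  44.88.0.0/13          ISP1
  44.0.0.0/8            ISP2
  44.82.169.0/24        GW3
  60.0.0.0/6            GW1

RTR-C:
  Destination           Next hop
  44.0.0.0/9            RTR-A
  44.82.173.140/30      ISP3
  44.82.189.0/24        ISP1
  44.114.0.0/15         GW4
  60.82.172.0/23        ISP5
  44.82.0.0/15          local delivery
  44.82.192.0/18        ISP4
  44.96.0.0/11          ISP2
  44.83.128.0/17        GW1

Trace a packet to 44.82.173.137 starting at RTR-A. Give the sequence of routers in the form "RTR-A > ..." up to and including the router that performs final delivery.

At RTR-A: longest match for 44.82.173.137 is 44.82.0.0/15 -> RTR-C
At RTR-C: longest match for 44.82.173.137 is 44.82.0.0/15 -> local delivery

RTR-A > RTR-C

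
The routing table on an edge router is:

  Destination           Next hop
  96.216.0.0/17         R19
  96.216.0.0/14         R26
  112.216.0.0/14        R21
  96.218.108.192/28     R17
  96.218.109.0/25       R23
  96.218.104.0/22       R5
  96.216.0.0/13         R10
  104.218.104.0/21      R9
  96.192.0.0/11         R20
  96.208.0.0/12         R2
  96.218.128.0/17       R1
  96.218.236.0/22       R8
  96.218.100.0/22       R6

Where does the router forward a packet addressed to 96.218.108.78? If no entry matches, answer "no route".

Routes whose prefix contains 96.218.108.78:
  96.192.0.0/11 (96.192.0.0 - 96.223.255.255) -> R20
  96.208.0.0/12 (96.208.0.0 - 96.223.255.255) -> R2
  96.216.0.0/13 (96.216.0.0 - 96.223.255.255) -> R10
  96.216.0.0/14 (96.216.0.0 - 96.219.255.255) -> R26
More-specific entries that do NOT match:
  96.218.108.192/28 (96.218.108.192 - 96.218.108.207) does not contain 96.218.108.78
  96.218.109.0/25 (96.218.109.0 - 96.218.109.127) does not contain 96.218.108.78
  96.218.104.0/22 (96.218.104.0 - 96.218.107.255) does not contain 96.218.108.78
  96.218.236.0/22 (96.218.236.0 - 96.218.239.255) does not contain 96.218.108.78
  96.218.100.0/22 (96.218.100.0 - 96.218.103.255) does not contain 96.218.108.78
  104.218.104.0/21 (104.218.104.0 - 104.218.111.255) does not contain 96.218.108.78
  96.216.0.0/17 (96.216.0.0 - 96.216.127.255) does not contain 96.218.108.78
  96.218.128.0/17 (96.218.128.0 - 96.218.255.255) does not contain 96.218.108.78
Longest matching prefix is /14 -> next hop R26.

R26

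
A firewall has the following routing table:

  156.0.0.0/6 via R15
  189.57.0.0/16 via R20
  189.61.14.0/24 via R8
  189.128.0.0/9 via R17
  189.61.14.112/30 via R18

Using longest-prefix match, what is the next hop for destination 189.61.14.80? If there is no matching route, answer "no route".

R8

Routes whose prefix contains 189.61.14.80:
  189.61.14.0/24 (189.61.14.0 - 189.61.14.255) -> R8
More-specific entries that do NOT match:
  189.61.14.112/30 (189.61.14.112 - 189.61.14.115) does not contain 189.61.14.80
Longest matching prefix is /24 -> next hop R8.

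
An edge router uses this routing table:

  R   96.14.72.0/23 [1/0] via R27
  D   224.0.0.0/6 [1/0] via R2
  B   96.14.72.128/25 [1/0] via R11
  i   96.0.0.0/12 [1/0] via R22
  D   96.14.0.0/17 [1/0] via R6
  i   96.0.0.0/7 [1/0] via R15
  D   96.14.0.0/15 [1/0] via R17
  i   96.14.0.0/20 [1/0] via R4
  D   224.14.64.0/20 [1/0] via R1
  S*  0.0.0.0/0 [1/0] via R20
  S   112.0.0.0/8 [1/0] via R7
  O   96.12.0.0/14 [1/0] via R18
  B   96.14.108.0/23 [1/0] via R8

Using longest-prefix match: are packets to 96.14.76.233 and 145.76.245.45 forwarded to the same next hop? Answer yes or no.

96.14.76.233: longest match 96.14.0.0/17 -> R6
145.76.245.45: longest match 0.0.0.0/0 -> R20

no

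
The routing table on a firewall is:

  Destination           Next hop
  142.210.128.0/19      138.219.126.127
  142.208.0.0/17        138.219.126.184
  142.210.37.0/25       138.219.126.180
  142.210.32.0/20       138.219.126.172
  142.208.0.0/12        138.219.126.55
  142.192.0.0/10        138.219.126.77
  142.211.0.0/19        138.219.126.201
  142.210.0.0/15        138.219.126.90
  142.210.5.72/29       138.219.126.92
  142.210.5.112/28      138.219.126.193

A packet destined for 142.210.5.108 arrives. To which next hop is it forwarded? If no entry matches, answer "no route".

138.219.126.90

Routes whose prefix contains 142.210.5.108:
  142.192.0.0/10 (142.192.0.0 - 142.255.255.255) -> 138.219.126.77
  142.208.0.0/12 (142.208.0.0 - 142.223.255.255) -> 138.219.126.55
  142.210.0.0/15 (142.210.0.0 - 142.211.255.255) -> 138.219.126.90
More-specific entries that do NOT match:
  142.210.5.72/29 (142.210.5.72 - 142.210.5.79) does not contain 142.210.5.108
  142.210.5.112/28 (142.210.5.112 - 142.210.5.127) does not contain 142.210.5.108
  142.210.37.0/25 (142.210.37.0 - 142.210.37.127) does not contain 142.210.5.108
  142.210.32.0/20 (142.210.32.0 - 142.210.47.255) does not contain 142.210.5.108
  142.210.128.0/19 (142.210.128.0 - 142.210.159.255) does not contain 142.210.5.108
  142.211.0.0/19 (142.211.0.0 - 142.211.31.255) does not contain 142.210.5.108
  142.208.0.0/17 (142.208.0.0 - 142.208.127.255) does not contain 142.210.5.108
Longest matching prefix is /15 -> next hop 138.219.126.90.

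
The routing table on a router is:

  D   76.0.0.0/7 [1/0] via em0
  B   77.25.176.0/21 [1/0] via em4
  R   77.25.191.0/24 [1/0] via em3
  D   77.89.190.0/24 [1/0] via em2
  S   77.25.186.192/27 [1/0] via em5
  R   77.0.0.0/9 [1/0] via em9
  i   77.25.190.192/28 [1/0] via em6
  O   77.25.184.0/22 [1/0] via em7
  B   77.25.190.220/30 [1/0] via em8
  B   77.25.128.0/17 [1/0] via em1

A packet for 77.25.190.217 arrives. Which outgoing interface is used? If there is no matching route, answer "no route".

em1

Routes whose prefix contains 77.25.190.217:
  76.0.0.0/7 (76.0.0.0 - 77.255.255.255) -> em0
  77.0.0.0/9 (77.0.0.0 - 77.127.255.255) -> em9
  77.25.128.0/17 (77.25.128.0 - 77.25.255.255) -> em1
More-specific entries that do NOT match:
  77.25.190.220/30 (77.25.190.220 - 77.25.190.223) does not contain 77.25.190.217
  77.25.190.192/28 (77.25.190.192 - 77.25.190.207) does not contain 77.25.190.217
  77.25.186.192/27 (77.25.186.192 - 77.25.186.223) does not contain 77.25.190.217
  77.25.191.0/24 (77.25.191.0 - 77.25.191.255) does not contain 77.25.190.217
  77.89.190.0/24 (77.89.190.0 - 77.89.190.255) does not contain 77.25.190.217
  77.25.184.0/22 (77.25.184.0 - 77.25.187.255) does not contain 77.25.190.217
  77.25.176.0/21 (77.25.176.0 - 77.25.183.255) does not contain 77.25.190.217
Longest matching prefix is /17 -> interface em1.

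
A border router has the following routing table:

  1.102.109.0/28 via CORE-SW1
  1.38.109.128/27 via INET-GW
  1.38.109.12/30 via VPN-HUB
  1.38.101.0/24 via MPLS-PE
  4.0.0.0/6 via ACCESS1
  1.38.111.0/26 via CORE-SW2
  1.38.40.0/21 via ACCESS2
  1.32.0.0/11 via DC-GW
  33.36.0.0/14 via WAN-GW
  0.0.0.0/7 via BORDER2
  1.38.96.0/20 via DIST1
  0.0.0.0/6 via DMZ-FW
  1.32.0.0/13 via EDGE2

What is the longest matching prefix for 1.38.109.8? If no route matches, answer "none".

Entries matching 1.38.109.8:
  0.0.0.0/6 (0.0.0.0 - 3.255.255.255)
  0.0.0.0/7 (0.0.0.0 - 1.255.255.255)
  1.32.0.0/11 (1.32.0.0 - 1.63.255.255)
  1.32.0.0/13 (1.32.0.0 - 1.39.255.255)
  1.38.96.0/20 (1.38.96.0 - 1.38.111.255)
Most specific is 1.38.96.0/20.

1.38.96.0/20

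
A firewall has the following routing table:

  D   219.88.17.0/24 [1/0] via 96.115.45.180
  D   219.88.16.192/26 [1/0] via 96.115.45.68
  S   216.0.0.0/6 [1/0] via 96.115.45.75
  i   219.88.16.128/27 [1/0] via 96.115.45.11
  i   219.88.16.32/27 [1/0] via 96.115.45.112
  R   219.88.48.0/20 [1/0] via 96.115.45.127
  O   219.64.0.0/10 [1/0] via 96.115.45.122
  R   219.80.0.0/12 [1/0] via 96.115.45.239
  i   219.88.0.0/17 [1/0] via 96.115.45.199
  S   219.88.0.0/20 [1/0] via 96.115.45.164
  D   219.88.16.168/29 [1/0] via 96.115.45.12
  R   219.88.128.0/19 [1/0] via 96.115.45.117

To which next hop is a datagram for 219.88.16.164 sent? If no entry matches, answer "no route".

Routes whose prefix contains 219.88.16.164:
  216.0.0.0/6 (216.0.0.0 - 219.255.255.255) -> 96.115.45.75
  219.64.0.0/10 (219.64.0.0 - 219.127.255.255) -> 96.115.45.122
  219.80.0.0/12 (219.80.0.0 - 219.95.255.255) -> 96.115.45.239
  219.88.0.0/17 (219.88.0.0 - 219.88.127.255) -> 96.115.45.199
More-specific entries that do NOT match:
  219.88.16.168/29 (219.88.16.168 - 219.88.16.175) does not contain 219.88.16.164
  219.88.16.128/27 (219.88.16.128 - 219.88.16.159) does not contain 219.88.16.164
  219.88.16.32/27 (219.88.16.32 - 219.88.16.63) does not contain 219.88.16.164
  219.88.16.192/26 (219.88.16.192 - 219.88.16.255) does not contain 219.88.16.164
  219.88.17.0/24 (219.88.17.0 - 219.88.17.255) does not contain 219.88.16.164
  219.88.48.0/20 (219.88.48.0 - 219.88.63.255) does not contain 219.88.16.164
  219.88.0.0/20 (219.88.0.0 - 219.88.15.255) does not contain 219.88.16.164
  219.88.128.0/19 (219.88.128.0 - 219.88.159.255) does not contain 219.88.16.164
Longest matching prefix is /17 -> next hop 96.115.45.199.

96.115.45.199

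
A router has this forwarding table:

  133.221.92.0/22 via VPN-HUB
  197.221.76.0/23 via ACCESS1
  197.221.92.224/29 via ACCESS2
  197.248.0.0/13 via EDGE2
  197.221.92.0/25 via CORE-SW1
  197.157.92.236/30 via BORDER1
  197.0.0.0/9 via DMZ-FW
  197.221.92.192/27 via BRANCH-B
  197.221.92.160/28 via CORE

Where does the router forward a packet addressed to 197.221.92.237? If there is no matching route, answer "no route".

no route

No entry's prefix contains 197.221.92.237; there is no default route.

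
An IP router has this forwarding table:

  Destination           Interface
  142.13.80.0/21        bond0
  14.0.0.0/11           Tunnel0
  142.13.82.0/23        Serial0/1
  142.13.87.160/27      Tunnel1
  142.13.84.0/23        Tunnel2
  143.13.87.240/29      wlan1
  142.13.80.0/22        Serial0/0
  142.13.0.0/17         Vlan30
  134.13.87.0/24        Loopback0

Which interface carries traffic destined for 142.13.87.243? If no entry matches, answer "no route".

Routes whose prefix contains 142.13.87.243:
  142.13.0.0/17 (142.13.0.0 - 142.13.127.255) -> Vlan30
  142.13.80.0/21 (142.13.80.0 - 142.13.87.255) -> bond0
More-specific entries that do NOT match:
  143.13.87.240/29 (143.13.87.240 - 143.13.87.247) does not contain 142.13.87.243
  142.13.87.160/27 (142.13.87.160 - 142.13.87.191) does not contain 142.13.87.243
  134.13.87.0/24 (134.13.87.0 - 134.13.87.255) does not contain 142.13.87.243
  142.13.82.0/23 (142.13.82.0 - 142.13.83.255) does not contain 142.13.87.243
  142.13.84.0/23 (142.13.84.0 - 142.13.85.255) does not contain 142.13.87.243
  142.13.80.0/22 (142.13.80.0 - 142.13.83.255) does not contain 142.13.87.243
Longest matching prefix is /21 -> interface bond0.

bond0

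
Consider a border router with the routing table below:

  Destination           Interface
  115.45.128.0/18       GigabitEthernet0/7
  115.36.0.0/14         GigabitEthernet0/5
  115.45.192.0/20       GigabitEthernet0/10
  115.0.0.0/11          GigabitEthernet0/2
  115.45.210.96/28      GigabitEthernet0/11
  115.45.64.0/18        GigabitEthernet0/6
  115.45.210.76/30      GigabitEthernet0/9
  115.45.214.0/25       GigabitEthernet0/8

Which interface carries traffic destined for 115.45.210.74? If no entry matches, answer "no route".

No entry's prefix contains 115.45.210.74; there is no default route.

no route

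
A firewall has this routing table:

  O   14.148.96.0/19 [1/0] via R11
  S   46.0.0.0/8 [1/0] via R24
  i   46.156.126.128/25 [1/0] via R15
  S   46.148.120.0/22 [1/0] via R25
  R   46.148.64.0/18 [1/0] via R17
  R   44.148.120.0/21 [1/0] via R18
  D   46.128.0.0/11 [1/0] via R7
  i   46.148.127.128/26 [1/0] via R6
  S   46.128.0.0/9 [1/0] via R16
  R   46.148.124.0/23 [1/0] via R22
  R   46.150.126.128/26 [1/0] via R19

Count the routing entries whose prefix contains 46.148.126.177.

4

Prefixes containing 46.148.126.177:
  46.0.0.0/8 (46.0.0.0 - 46.255.255.255)
  46.128.0.0/9 (46.128.0.0 - 46.255.255.255)
  46.128.0.0/11 (46.128.0.0 - 46.159.255.255)
  46.148.64.0/18 (46.148.64.0 - 46.148.127.255)
Total matching entries: 4.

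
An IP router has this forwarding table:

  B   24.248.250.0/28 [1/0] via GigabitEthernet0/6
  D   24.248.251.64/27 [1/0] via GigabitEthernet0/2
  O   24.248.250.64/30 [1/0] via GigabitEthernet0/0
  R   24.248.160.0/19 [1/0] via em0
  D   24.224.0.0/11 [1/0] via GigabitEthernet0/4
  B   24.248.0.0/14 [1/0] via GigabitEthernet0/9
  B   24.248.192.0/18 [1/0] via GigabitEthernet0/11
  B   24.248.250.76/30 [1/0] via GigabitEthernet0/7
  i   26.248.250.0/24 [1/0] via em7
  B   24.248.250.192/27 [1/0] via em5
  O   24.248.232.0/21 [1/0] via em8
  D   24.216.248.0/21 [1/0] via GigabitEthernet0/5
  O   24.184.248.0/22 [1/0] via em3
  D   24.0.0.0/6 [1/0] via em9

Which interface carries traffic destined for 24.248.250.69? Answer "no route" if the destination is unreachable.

GigabitEthernet0/11

Routes whose prefix contains 24.248.250.69:
  24.0.0.0/6 (24.0.0.0 - 27.255.255.255) -> em9
  24.224.0.0/11 (24.224.0.0 - 24.255.255.255) -> GigabitEthernet0/4
  24.248.0.0/14 (24.248.0.0 - 24.251.255.255) -> GigabitEthernet0/9
  24.248.192.0/18 (24.248.192.0 - 24.248.255.255) -> GigabitEthernet0/11
More-specific entries that do NOT match:
  24.248.250.64/30 (24.248.250.64 - 24.248.250.67) does not contain 24.248.250.69
  24.248.250.76/30 (24.248.250.76 - 24.248.250.79) does not contain 24.248.250.69
  24.248.250.0/28 (24.248.250.0 - 24.248.250.15) does not contain 24.248.250.69
  24.248.251.64/27 (24.248.251.64 - 24.248.251.95) does not contain 24.248.250.69
  24.248.250.192/27 (24.248.250.192 - 24.248.250.223) does not contain 24.248.250.69
  26.248.250.0/24 (26.248.250.0 - 26.248.250.255) does not contain 24.248.250.69
  24.184.248.0/22 (24.184.248.0 - 24.184.251.255) does not contain 24.248.250.69
  24.248.232.0/21 (24.248.232.0 - 24.248.239.255) does not contain 24.248.250.69
  24.216.248.0/21 (24.216.248.0 - 24.216.255.255) does not contain 24.248.250.69
  24.248.160.0/19 (24.248.160.0 - 24.248.191.255) does not contain 24.248.250.69
Longest matching prefix is /18 -> interface GigabitEthernet0/11.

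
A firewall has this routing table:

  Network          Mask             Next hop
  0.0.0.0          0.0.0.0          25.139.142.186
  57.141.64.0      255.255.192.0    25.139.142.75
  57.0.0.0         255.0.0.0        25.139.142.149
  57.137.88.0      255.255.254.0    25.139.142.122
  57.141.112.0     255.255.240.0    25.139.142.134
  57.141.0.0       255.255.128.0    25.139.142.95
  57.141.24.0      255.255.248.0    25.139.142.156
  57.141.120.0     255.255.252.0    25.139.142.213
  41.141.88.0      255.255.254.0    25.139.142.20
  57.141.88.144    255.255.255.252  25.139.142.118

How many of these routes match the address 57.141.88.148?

4

Prefixes containing 57.141.88.148:
  0.0.0.0/0 (default, matches everything)
  57.0.0.0/8 (57.0.0.0 - 57.255.255.255)
  57.141.0.0/17 (57.141.0.0 - 57.141.127.255)
  57.141.64.0/18 (57.141.64.0 - 57.141.127.255)
Total matching entries: 4.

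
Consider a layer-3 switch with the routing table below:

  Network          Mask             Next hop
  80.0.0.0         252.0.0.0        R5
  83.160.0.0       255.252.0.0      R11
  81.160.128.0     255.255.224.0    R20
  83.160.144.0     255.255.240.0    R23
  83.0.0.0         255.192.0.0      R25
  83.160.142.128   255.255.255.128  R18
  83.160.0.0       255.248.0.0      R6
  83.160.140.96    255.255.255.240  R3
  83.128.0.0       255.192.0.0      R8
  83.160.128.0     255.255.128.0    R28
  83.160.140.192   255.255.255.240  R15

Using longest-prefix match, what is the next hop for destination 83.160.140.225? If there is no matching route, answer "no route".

R28

Routes whose prefix contains 83.160.140.225:
  80.0.0.0/6 (80.0.0.0 - 83.255.255.255) -> R5
  83.128.0.0/10 (83.128.0.0 - 83.191.255.255) -> R8
  83.160.0.0/13 (83.160.0.0 - 83.167.255.255) -> R6
  83.160.0.0/14 (83.160.0.0 - 83.163.255.255) -> R11
  83.160.128.0/17 (83.160.128.0 - 83.160.255.255) -> R28
More-specific entries that do NOT match:
  83.160.140.96/28 (83.160.140.96 - 83.160.140.111) does not contain 83.160.140.225
  83.160.140.192/28 (83.160.140.192 - 83.160.140.207) does not contain 83.160.140.225
  83.160.142.128/25 (83.160.142.128 - 83.160.142.255) does not contain 83.160.140.225
  83.160.144.0/20 (83.160.144.0 - 83.160.159.255) does not contain 83.160.140.225
  81.160.128.0/19 (81.160.128.0 - 81.160.159.255) does not contain 83.160.140.225
Longest matching prefix is /17 -> next hop R28.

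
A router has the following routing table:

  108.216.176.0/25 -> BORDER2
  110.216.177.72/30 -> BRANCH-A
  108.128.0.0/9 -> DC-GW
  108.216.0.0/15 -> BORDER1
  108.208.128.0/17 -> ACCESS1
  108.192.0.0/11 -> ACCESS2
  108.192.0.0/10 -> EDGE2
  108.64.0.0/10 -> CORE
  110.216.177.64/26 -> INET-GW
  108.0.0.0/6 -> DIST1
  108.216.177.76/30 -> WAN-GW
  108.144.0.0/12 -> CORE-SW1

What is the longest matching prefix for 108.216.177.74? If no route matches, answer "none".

Entries matching 108.216.177.74:
  108.0.0.0/6 (108.0.0.0 - 111.255.255.255)
  108.128.0.0/9 (108.128.0.0 - 108.255.255.255)
  108.192.0.0/10 (108.192.0.0 - 108.255.255.255)
  108.192.0.0/11 (108.192.0.0 - 108.223.255.255)
  108.216.0.0/15 (108.216.0.0 - 108.217.255.255)
Most specific is 108.216.0.0/15.

108.216.0.0/15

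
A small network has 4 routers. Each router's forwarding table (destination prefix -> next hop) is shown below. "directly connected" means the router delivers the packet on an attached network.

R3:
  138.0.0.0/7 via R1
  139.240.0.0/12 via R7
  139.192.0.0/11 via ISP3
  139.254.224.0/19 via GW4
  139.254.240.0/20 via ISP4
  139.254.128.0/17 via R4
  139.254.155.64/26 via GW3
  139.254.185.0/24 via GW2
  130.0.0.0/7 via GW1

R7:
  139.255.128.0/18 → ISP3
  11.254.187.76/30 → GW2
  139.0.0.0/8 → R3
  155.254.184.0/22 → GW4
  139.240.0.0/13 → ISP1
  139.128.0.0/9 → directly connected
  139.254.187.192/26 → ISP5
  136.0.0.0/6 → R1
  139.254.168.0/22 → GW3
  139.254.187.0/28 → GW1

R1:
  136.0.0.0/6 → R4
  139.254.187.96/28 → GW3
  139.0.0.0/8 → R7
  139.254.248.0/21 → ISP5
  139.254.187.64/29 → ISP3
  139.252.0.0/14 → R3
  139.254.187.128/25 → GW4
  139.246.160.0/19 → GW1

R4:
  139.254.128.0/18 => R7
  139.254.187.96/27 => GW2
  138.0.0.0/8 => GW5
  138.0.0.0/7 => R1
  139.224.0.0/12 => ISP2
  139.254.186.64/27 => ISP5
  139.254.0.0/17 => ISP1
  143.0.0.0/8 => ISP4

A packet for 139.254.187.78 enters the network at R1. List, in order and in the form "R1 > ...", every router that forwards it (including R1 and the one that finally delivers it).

At R1: longest match for 139.254.187.78 is 139.252.0.0/14 -> R3
At R3: longest match for 139.254.187.78 is 139.254.128.0/17 -> R4
At R4: longest match for 139.254.187.78 is 139.254.128.0/18 -> R7
At R7: longest match for 139.254.187.78 is 139.128.0.0/9 -> directly connected

R1 > R3 > R4 > R7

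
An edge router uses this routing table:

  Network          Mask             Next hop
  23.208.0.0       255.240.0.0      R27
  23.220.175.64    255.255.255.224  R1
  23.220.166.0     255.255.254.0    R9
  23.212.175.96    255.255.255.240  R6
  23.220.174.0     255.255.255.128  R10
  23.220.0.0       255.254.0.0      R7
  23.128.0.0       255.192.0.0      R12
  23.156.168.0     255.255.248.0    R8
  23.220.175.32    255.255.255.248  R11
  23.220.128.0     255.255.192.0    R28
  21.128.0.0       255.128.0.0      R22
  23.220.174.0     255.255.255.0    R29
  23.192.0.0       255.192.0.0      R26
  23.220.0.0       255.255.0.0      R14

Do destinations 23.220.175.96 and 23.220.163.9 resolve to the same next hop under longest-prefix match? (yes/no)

yes

23.220.175.96: longest match 23.220.128.0/18 -> R28
23.220.163.9: longest match 23.220.128.0/18 -> R28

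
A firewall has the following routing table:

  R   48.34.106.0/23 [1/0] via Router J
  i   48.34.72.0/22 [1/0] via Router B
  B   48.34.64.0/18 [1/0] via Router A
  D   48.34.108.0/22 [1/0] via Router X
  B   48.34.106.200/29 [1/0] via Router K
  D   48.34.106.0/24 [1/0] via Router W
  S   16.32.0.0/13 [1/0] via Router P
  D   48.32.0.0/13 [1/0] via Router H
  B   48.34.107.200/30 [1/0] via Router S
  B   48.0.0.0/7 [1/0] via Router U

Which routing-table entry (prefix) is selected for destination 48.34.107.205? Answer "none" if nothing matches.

Entries matching 48.34.107.205:
  48.0.0.0/7 (48.0.0.0 - 49.255.255.255)
  48.32.0.0/13 (48.32.0.0 - 48.39.255.255)
  48.34.64.0/18 (48.34.64.0 - 48.34.127.255)
  48.34.106.0/23 (48.34.106.0 - 48.34.107.255)
Most specific is 48.34.106.0/23.

48.34.106.0/23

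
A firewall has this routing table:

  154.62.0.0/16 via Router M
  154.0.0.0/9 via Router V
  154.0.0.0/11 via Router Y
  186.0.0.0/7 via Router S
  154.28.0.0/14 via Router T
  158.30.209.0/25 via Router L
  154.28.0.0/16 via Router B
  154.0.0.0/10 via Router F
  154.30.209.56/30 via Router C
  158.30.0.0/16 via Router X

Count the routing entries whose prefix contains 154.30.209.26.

Prefixes containing 154.30.209.26:
  154.0.0.0/9 (154.0.0.0 - 154.127.255.255)
  154.0.0.0/10 (154.0.0.0 - 154.63.255.255)
  154.0.0.0/11 (154.0.0.0 - 154.31.255.255)
  154.28.0.0/14 (154.28.0.0 - 154.31.255.255)
Total matching entries: 4.

4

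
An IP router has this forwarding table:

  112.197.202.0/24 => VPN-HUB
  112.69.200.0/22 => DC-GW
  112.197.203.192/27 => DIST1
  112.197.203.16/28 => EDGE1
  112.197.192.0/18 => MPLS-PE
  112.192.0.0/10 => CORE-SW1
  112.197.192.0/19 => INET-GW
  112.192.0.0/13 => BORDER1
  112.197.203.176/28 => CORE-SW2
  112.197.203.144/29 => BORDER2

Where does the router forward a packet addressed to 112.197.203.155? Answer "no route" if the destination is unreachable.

Routes whose prefix contains 112.197.203.155:
  112.192.0.0/10 (112.192.0.0 - 112.255.255.255) -> CORE-SW1
  112.192.0.0/13 (112.192.0.0 - 112.199.255.255) -> BORDER1
  112.197.192.0/18 (112.197.192.0 - 112.197.255.255) -> MPLS-PE
  112.197.192.0/19 (112.197.192.0 - 112.197.223.255) -> INET-GW
More-specific entries that do NOT match:
  112.197.203.144/29 (112.197.203.144 - 112.197.203.151) does not contain 112.197.203.155
  112.197.203.16/28 (112.197.203.16 - 112.197.203.31) does not contain 112.197.203.155
  112.197.203.176/28 (112.197.203.176 - 112.197.203.191) does not contain 112.197.203.155
  112.197.203.192/27 (112.197.203.192 - 112.197.203.223) does not contain 112.197.203.155
  112.197.202.0/24 (112.197.202.0 - 112.197.202.255) does not contain 112.197.203.155
  112.69.200.0/22 (112.69.200.0 - 112.69.203.255) does not contain 112.197.203.155
Longest matching prefix is /19 -> next hop INET-GW.

INET-GW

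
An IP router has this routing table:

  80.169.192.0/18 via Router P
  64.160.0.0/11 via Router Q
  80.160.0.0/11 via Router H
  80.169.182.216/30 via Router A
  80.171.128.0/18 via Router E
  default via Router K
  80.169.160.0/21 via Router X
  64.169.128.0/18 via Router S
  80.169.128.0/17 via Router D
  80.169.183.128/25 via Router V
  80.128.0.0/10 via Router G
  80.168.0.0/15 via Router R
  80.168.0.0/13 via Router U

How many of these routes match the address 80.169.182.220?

6

Prefixes containing 80.169.182.220:
  0.0.0.0/0 (default, matches everything)
  80.128.0.0/10 (80.128.0.0 - 80.191.255.255)
  80.160.0.0/11 (80.160.0.0 - 80.191.255.255)
  80.168.0.0/13 (80.168.0.0 - 80.175.255.255)
  80.168.0.0/15 (80.168.0.0 - 80.169.255.255)
  80.169.128.0/17 (80.169.128.0 - 80.169.255.255)
Total matching entries: 6.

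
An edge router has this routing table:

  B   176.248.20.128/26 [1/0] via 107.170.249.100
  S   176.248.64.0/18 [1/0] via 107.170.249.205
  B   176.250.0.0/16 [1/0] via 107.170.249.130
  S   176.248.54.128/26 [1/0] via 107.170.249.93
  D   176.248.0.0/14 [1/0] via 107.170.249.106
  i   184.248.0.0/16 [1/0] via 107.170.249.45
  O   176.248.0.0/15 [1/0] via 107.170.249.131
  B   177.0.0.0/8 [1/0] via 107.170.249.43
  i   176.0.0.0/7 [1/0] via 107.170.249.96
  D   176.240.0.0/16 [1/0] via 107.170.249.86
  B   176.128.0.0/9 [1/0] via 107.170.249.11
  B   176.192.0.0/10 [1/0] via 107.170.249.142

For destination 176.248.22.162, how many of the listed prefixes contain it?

Prefixes containing 176.248.22.162:
  176.0.0.0/7 (176.0.0.0 - 177.255.255.255)
  176.128.0.0/9 (176.128.0.0 - 176.255.255.255)
  176.192.0.0/10 (176.192.0.0 - 176.255.255.255)
  176.248.0.0/14 (176.248.0.0 - 176.251.255.255)
  176.248.0.0/15 (176.248.0.0 - 176.249.255.255)
Total matching entries: 5.

5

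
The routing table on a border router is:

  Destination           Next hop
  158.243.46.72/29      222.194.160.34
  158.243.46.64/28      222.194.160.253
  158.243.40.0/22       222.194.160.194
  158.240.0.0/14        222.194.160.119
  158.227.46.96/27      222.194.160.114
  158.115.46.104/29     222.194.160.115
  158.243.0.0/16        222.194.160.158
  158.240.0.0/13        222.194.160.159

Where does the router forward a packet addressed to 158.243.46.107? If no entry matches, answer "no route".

Routes whose prefix contains 158.243.46.107:
  158.240.0.0/13 (158.240.0.0 - 158.247.255.255) -> 222.194.160.159
  158.240.0.0/14 (158.240.0.0 - 158.243.255.255) -> 222.194.160.119
  158.243.0.0/16 (158.243.0.0 - 158.243.255.255) -> 222.194.160.158
More-specific entries that do NOT match:
  158.243.46.72/29 (158.243.46.72 - 158.243.46.79) does not contain 158.243.46.107
  158.115.46.104/29 (158.115.46.104 - 158.115.46.111) does not contain 158.243.46.107
  158.243.46.64/28 (158.243.46.64 - 158.243.46.79) does not contain 158.243.46.107
  158.227.46.96/27 (158.227.46.96 - 158.227.46.127) does not contain 158.243.46.107
  158.243.40.0/22 (158.243.40.0 - 158.243.43.255) does not contain 158.243.46.107
Longest matching prefix is /16 -> next hop 222.194.160.158.

222.194.160.158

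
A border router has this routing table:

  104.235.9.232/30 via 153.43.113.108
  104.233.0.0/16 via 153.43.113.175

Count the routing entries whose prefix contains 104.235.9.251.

0

No listed prefix contains 104.235.9.251.
Total matching entries: 0.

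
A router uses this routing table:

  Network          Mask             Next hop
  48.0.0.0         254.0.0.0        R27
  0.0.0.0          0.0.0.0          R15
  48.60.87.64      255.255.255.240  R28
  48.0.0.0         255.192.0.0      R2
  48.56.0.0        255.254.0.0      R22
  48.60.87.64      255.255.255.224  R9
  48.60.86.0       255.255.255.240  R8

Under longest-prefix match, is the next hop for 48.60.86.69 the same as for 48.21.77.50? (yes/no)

yes

48.60.86.69: longest match 48.0.0.0/10 -> R2
48.21.77.50: longest match 48.0.0.0/10 -> R2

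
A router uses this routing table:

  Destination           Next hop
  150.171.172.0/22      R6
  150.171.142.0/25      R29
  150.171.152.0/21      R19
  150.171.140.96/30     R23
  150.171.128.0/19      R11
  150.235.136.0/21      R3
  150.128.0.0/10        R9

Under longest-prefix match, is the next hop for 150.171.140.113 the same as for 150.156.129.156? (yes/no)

150.171.140.113: longest match 150.171.128.0/19 -> R11
150.156.129.156: longest match 150.128.0.0/10 -> R9

no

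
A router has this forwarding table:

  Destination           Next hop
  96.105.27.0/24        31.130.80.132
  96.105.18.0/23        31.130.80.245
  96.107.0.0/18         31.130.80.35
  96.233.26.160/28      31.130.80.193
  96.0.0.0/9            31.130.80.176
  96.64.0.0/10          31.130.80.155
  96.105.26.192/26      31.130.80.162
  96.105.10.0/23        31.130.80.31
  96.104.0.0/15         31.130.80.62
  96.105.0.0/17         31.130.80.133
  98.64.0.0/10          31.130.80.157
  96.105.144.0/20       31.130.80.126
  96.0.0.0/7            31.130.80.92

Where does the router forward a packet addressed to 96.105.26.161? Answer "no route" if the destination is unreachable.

Routes whose prefix contains 96.105.26.161:
  96.0.0.0/7 (96.0.0.0 - 97.255.255.255) -> 31.130.80.92
  96.0.0.0/9 (96.0.0.0 - 96.127.255.255) -> 31.130.80.176
  96.64.0.0/10 (96.64.0.0 - 96.127.255.255) -> 31.130.80.155
  96.104.0.0/15 (96.104.0.0 - 96.105.255.255) -> 31.130.80.62
  96.105.0.0/17 (96.105.0.0 - 96.105.127.255) -> 31.130.80.133
More-specific entries that do NOT match:
  96.233.26.160/28 (96.233.26.160 - 96.233.26.175) does not contain 96.105.26.161
  96.105.26.192/26 (96.105.26.192 - 96.105.26.255) does not contain 96.105.26.161
  96.105.27.0/24 (96.105.27.0 - 96.105.27.255) does not contain 96.105.26.161
  96.105.18.0/23 (96.105.18.0 - 96.105.19.255) does not contain 96.105.26.161
  96.105.10.0/23 (96.105.10.0 - 96.105.11.255) does not contain 96.105.26.161
  96.105.144.0/20 (96.105.144.0 - 96.105.159.255) does not contain 96.105.26.161
  96.107.0.0/18 (96.107.0.0 - 96.107.63.255) does not contain 96.105.26.161
Longest matching prefix is /17 -> next hop 31.130.80.133.

31.130.80.133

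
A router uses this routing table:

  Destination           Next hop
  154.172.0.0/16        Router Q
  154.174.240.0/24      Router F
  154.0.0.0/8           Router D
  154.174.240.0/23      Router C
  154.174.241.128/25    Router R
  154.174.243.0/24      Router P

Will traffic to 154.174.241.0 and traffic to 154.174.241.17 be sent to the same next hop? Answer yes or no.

154.174.241.0: longest match 154.174.240.0/23 -> Router C
154.174.241.17: longest match 154.174.240.0/23 -> Router C

yes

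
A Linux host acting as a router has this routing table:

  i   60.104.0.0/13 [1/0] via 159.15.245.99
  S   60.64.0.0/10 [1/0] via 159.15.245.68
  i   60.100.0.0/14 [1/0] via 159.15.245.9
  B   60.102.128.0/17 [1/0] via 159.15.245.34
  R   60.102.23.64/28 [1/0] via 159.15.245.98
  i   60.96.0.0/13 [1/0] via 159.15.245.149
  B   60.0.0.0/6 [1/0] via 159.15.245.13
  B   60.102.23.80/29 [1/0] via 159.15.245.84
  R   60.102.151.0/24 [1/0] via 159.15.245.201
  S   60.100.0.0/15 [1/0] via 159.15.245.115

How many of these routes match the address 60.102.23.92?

Prefixes containing 60.102.23.92:
  60.0.0.0/6 (60.0.0.0 - 63.255.255.255)
  60.64.0.0/10 (60.64.0.0 - 60.127.255.255)
  60.96.0.0/13 (60.96.0.0 - 60.103.255.255)
  60.100.0.0/14 (60.100.0.0 - 60.103.255.255)
Total matching entries: 4.

4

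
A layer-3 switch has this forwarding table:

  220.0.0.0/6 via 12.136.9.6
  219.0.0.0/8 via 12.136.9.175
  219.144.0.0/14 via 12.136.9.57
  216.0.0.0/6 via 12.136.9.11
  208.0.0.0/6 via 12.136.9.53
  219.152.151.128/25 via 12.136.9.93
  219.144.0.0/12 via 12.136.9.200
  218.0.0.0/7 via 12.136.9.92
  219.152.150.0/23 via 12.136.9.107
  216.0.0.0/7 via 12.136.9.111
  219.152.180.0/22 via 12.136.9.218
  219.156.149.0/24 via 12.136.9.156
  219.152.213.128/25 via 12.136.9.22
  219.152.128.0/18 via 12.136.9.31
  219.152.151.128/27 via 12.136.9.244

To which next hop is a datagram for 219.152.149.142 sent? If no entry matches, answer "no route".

12.136.9.31

Routes whose prefix contains 219.152.149.142:
  216.0.0.0/6 (216.0.0.0 - 219.255.255.255) -> 12.136.9.11
  218.0.0.0/7 (218.0.0.0 - 219.255.255.255) -> 12.136.9.92
  219.0.0.0/8 (219.0.0.0 - 219.255.255.255) -> 12.136.9.175
  219.144.0.0/12 (219.144.0.0 - 219.159.255.255) -> 12.136.9.200
  219.152.128.0/18 (219.152.128.0 - 219.152.191.255) -> 12.136.9.31
More-specific entries that do NOT match:
  219.152.151.128/27 (219.152.151.128 - 219.152.151.159) does not contain 219.152.149.142
  219.152.151.128/25 (219.152.151.128 - 219.152.151.255) does not contain 219.152.149.142
  219.152.213.128/25 (219.152.213.128 - 219.152.213.255) does not contain 219.152.149.142
  219.156.149.0/24 (219.156.149.0 - 219.156.149.255) does not contain 219.152.149.142
  219.152.150.0/23 (219.152.150.0 - 219.152.151.255) does not contain 219.152.149.142
  219.152.180.0/22 (219.152.180.0 - 219.152.183.255) does not contain 219.152.149.142
Longest matching prefix is /18 -> next hop 12.136.9.31.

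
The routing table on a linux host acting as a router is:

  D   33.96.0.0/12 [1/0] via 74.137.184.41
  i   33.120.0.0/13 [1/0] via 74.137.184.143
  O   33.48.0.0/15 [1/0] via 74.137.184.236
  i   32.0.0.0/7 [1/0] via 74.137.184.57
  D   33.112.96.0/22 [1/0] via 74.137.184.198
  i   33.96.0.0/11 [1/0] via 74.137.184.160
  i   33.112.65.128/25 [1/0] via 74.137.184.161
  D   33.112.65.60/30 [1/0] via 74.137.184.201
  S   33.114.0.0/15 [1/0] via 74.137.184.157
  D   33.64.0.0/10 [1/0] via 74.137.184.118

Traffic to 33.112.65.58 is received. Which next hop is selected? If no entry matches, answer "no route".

74.137.184.160

Routes whose prefix contains 33.112.65.58:
  32.0.0.0/7 (32.0.0.0 - 33.255.255.255) -> 74.137.184.57
  33.64.0.0/10 (33.64.0.0 - 33.127.255.255) -> 74.137.184.118
  33.96.0.0/11 (33.96.0.0 - 33.127.255.255) -> 74.137.184.160
More-specific entries that do NOT match:
  33.112.65.60/30 (33.112.65.60 - 33.112.65.63) does not contain 33.112.65.58
  33.112.65.128/25 (33.112.65.128 - 33.112.65.255) does not contain 33.112.65.58
  33.112.96.0/22 (33.112.96.0 - 33.112.99.255) does not contain 33.112.65.58
  33.48.0.0/15 (33.48.0.0 - 33.49.255.255) does not contain 33.112.65.58
  33.114.0.0/15 (33.114.0.0 - 33.115.255.255) does not contain 33.112.65.58
  33.120.0.0/13 (33.120.0.0 - 33.127.255.255) does not contain 33.112.65.58
  33.96.0.0/12 (33.96.0.0 - 33.111.255.255) does not contain 33.112.65.58
Longest matching prefix is /11 -> next hop 74.137.184.160.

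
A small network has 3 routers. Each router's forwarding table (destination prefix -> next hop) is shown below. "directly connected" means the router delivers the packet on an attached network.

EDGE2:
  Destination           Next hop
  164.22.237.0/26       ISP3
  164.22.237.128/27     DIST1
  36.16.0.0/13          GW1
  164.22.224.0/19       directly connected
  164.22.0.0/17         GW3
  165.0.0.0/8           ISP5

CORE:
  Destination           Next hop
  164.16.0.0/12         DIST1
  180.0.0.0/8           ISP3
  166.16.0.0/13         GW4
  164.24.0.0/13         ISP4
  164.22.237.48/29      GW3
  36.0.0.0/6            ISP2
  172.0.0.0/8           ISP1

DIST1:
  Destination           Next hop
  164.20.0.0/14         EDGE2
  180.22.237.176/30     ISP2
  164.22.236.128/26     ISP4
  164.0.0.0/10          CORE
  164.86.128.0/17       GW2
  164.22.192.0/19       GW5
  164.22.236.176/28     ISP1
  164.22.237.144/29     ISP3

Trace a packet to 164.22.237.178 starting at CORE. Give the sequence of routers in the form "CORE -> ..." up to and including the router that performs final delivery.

At CORE: longest match for 164.22.237.178 is 164.16.0.0/12 -> DIST1
At DIST1: longest match for 164.22.237.178 is 164.20.0.0/14 -> EDGE2
At EDGE2: longest match for 164.22.237.178 is 164.22.224.0/19 -> directly connected

CORE -> DIST1 -> EDGE2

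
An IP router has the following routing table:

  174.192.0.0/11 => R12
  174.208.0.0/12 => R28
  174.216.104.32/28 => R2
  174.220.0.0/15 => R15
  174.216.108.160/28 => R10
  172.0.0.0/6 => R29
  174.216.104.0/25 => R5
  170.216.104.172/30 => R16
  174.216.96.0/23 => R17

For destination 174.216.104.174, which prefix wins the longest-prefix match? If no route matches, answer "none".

174.208.0.0/12

Entries matching 174.216.104.174:
  172.0.0.0/6 (172.0.0.0 - 175.255.255.255)
  174.192.0.0/11 (174.192.0.0 - 174.223.255.255)
  174.208.0.0/12 (174.208.0.0 - 174.223.255.255)
Most specific is 174.208.0.0/12.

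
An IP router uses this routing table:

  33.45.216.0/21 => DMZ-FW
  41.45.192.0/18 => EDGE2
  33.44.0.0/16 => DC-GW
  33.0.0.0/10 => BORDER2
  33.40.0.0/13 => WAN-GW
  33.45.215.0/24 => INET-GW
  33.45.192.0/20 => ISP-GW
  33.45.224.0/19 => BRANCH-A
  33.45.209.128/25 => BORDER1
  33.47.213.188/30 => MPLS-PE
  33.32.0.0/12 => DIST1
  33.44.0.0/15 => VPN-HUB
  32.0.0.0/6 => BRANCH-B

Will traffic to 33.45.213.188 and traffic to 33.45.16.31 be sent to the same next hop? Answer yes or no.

33.45.213.188: longest match 33.44.0.0/15 -> VPN-HUB
33.45.16.31: longest match 33.44.0.0/15 -> VPN-HUB

yes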